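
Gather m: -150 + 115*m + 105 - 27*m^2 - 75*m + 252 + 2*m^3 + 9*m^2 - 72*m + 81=2*m^3 - 18*m^2 - 32*m + 288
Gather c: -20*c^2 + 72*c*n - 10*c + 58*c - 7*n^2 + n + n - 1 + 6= -20*c^2 + c*(72*n + 48) - 7*n^2 + 2*n + 5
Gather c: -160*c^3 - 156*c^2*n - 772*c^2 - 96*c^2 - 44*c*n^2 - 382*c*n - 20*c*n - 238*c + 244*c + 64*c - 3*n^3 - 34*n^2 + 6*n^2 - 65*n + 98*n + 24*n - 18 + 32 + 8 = -160*c^3 + c^2*(-156*n - 868) + c*(-44*n^2 - 402*n + 70) - 3*n^3 - 28*n^2 + 57*n + 22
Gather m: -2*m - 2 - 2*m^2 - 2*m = -2*m^2 - 4*m - 2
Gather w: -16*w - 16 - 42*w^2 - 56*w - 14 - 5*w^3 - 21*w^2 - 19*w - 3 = -5*w^3 - 63*w^2 - 91*w - 33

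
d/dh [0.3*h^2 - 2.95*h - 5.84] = 0.6*h - 2.95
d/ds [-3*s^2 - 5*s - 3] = -6*s - 5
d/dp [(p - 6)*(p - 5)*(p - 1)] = 3*p^2 - 24*p + 41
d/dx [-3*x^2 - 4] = -6*x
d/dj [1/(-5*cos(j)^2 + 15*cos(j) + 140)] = (3 - 2*cos(j))*sin(j)/(5*(sin(j)^2 + 3*cos(j) + 27)^2)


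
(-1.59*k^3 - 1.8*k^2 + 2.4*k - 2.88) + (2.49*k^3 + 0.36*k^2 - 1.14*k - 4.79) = 0.9*k^3 - 1.44*k^2 + 1.26*k - 7.67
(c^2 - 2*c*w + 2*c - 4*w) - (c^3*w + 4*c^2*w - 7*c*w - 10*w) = -c^3*w - 4*c^2*w + c^2 + 5*c*w + 2*c + 6*w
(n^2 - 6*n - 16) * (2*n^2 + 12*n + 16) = 2*n^4 - 88*n^2 - 288*n - 256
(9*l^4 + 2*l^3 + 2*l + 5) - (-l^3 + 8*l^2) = 9*l^4 + 3*l^3 - 8*l^2 + 2*l + 5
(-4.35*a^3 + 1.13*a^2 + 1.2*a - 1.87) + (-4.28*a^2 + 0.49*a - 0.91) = -4.35*a^3 - 3.15*a^2 + 1.69*a - 2.78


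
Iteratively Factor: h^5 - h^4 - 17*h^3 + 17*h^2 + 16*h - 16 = (h + 1)*(h^4 - 2*h^3 - 15*h^2 + 32*h - 16) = (h - 1)*(h + 1)*(h^3 - h^2 - 16*h + 16) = (h - 1)*(h + 1)*(h + 4)*(h^2 - 5*h + 4) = (h - 4)*(h - 1)*(h + 1)*(h + 4)*(h - 1)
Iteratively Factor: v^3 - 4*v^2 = (v)*(v^2 - 4*v) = v^2*(v - 4)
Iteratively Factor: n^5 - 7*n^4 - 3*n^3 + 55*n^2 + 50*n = (n + 2)*(n^4 - 9*n^3 + 15*n^2 + 25*n) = (n + 1)*(n + 2)*(n^3 - 10*n^2 + 25*n) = n*(n + 1)*(n + 2)*(n^2 - 10*n + 25) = n*(n - 5)*(n + 1)*(n + 2)*(n - 5)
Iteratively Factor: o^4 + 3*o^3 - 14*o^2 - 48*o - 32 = (o + 2)*(o^3 + o^2 - 16*o - 16) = (o + 2)*(o + 4)*(o^2 - 3*o - 4) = (o - 4)*(o + 2)*(o + 4)*(o + 1)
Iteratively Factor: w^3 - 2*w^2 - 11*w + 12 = (w - 4)*(w^2 + 2*w - 3) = (w - 4)*(w - 1)*(w + 3)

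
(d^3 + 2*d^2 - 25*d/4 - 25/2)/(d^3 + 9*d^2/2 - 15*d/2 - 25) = (d + 5/2)/(d + 5)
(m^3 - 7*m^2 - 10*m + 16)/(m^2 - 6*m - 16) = m - 1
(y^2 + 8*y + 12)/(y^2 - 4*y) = (y^2 + 8*y + 12)/(y*(y - 4))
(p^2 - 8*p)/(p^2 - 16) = p*(p - 8)/(p^2 - 16)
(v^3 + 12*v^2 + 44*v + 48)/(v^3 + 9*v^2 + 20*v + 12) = (v + 4)/(v + 1)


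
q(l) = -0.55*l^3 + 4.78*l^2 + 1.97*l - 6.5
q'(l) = -1.65*l^2 + 9.56*l + 1.97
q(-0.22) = -6.70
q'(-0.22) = -0.21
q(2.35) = 17.39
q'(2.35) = 15.32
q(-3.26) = 56.93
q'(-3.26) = -46.73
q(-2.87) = 40.22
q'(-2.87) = -39.06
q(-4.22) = 111.64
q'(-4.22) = -67.76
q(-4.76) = 151.74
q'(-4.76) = -80.92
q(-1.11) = -2.05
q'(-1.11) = -10.67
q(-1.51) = 3.32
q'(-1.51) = -16.23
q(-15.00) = 2895.70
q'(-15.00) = -512.68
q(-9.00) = 763.90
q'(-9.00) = -217.72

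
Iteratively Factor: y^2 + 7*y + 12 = (y + 4)*(y + 3)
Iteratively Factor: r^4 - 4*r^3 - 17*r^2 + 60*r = (r - 5)*(r^3 + r^2 - 12*r) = r*(r - 5)*(r^2 + r - 12) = r*(r - 5)*(r + 4)*(r - 3)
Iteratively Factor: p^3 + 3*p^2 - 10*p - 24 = (p + 4)*(p^2 - p - 6) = (p - 3)*(p + 4)*(p + 2)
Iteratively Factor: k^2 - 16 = (k + 4)*(k - 4)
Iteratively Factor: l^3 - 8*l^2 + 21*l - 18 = (l - 2)*(l^2 - 6*l + 9) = (l - 3)*(l - 2)*(l - 3)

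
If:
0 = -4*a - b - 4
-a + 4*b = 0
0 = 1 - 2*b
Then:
No Solution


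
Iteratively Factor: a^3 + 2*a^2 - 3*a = (a - 1)*(a^2 + 3*a) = (a - 1)*(a + 3)*(a)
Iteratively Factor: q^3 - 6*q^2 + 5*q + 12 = (q + 1)*(q^2 - 7*q + 12) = (q - 3)*(q + 1)*(q - 4)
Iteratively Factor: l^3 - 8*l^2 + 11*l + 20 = (l + 1)*(l^2 - 9*l + 20) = (l - 4)*(l + 1)*(l - 5)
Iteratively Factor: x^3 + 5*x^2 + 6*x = (x + 2)*(x^2 + 3*x) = x*(x + 2)*(x + 3)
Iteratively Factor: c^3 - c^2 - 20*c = (c - 5)*(c^2 + 4*c) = (c - 5)*(c + 4)*(c)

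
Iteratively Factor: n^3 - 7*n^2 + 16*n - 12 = (n - 2)*(n^2 - 5*n + 6) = (n - 2)^2*(n - 3)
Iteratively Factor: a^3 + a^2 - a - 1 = (a + 1)*(a^2 - 1) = (a + 1)^2*(a - 1)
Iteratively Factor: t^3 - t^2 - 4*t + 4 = (t - 2)*(t^2 + t - 2) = (t - 2)*(t + 2)*(t - 1)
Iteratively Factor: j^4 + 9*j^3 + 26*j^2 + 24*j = (j + 4)*(j^3 + 5*j^2 + 6*j) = j*(j + 4)*(j^2 + 5*j + 6) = j*(j + 3)*(j + 4)*(j + 2)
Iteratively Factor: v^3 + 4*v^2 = (v + 4)*(v^2) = v*(v + 4)*(v)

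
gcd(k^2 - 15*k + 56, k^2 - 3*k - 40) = k - 8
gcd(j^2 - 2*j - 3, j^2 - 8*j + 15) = j - 3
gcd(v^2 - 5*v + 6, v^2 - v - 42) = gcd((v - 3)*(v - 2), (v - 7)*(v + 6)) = 1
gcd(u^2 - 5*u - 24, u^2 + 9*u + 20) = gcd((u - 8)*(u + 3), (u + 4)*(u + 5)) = 1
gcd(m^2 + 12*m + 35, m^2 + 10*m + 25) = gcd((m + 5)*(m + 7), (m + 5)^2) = m + 5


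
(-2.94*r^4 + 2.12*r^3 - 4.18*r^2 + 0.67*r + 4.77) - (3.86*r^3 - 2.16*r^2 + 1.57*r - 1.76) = -2.94*r^4 - 1.74*r^3 - 2.02*r^2 - 0.9*r + 6.53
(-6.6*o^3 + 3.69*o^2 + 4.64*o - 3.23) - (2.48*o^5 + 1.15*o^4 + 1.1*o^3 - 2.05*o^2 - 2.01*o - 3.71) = -2.48*o^5 - 1.15*o^4 - 7.7*o^3 + 5.74*o^2 + 6.65*o + 0.48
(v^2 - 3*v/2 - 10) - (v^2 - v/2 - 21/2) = 1/2 - v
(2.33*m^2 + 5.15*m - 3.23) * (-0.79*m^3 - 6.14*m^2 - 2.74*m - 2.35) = -1.8407*m^5 - 18.3747*m^4 - 35.4535*m^3 + 0.245699999999998*m^2 - 3.2523*m + 7.5905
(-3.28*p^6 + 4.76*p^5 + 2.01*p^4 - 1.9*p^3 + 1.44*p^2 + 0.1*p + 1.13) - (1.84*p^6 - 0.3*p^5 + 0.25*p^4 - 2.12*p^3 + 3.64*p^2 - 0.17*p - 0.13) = -5.12*p^6 + 5.06*p^5 + 1.76*p^4 + 0.22*p^3 - 2.2*p^2 + 0.27*p + 1.26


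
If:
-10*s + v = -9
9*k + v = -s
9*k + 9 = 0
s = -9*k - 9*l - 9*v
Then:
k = -1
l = -72/11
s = 18/11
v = 81/11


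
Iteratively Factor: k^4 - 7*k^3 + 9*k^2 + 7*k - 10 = (k - 5)*(k^3 - 2*k^2 - k + 2) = (k - 5)*(k + 1)*(k^2 - 3*k + 2) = (k - 5)*(k - 1)*(k + 1)*(k - 2)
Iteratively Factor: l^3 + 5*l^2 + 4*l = (l + 4)*(l^2 + l) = (l + 1)*(l + 4)*(l)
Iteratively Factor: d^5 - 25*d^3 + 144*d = (d - 3)*(d^4 + 3*d^3 - 16*d^2 - 48*d) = (d - 4)*(d - 3)*(d^3 + 7*d^2 + 12*d) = d*(d - 4)*(d - 3)*(d^2 + 7*d + 12) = d*(d - 4)*(d - 3)*(d + 4)*(d + 3)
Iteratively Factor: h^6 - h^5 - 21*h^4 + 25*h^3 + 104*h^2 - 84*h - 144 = (h - 2)*(h^5 + h^4 - 19*h^3 - 13*h^2 + 78*h + 72) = (h - 2)*(h + 1)*(h^4 - 19*h^2 + 6*h + 72) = (h - 2)*(h + 1)*(h + 4)*(h^3 - 4*h^2 - 3*h + 18) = (h - 3)*(h - 2)*(h + 1)*(h + 4)*(h^2 - h - 6) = (h - 3)*(h - 2)*(h + 1)*(h + 2)*(h + 4)*(h - 3)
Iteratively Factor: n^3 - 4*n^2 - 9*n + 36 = (n + 3)*(n^2 - 7*n + 12) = (n - 3)*(n + 3)*(n - 4)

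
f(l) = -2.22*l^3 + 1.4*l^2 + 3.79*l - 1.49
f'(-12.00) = -988.85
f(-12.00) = 3990.79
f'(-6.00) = -252.77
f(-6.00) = 505.69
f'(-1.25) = -10.12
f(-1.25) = 0.30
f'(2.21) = -22.55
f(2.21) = -10.24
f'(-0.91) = -4.27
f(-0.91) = -2.11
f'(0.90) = 0.92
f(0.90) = 1.44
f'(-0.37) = 1.84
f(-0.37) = -2.59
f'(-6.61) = -305.71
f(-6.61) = 675.77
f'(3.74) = -78.90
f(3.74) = -83.87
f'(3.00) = -47.75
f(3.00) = -37.46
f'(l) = -6.66*l^2 + 2.8*l + 3.79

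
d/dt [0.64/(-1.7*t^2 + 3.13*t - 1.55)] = (2.176*t - 2.0032)/(1.7*t^2 - 3.13*t + 1.55)^2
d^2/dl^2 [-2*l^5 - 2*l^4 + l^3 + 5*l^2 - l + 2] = -40*l^3 - 24*l^2 + 6*l + 10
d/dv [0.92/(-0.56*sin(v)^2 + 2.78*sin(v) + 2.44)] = (1.0304*sin(v) - 2.5576)*cos(v)/(-0.56*sin(v)^2 + 2.78*sin(v) + 2.44)^2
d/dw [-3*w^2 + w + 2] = 1 - 6*w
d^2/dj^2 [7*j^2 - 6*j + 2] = 14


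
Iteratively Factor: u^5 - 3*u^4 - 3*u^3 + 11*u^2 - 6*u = (u - 3)*(u^4 - 3*u^2 + 2*u) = (u - 3)*(u - 1)*(u^3 + u^2 - 2*u) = u*(u - 3)*(u - 1)*(u^2 + u - 2) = u*(u - 3)*(u - 1)*(u + 2)*(u - 1)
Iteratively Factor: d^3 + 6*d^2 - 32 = (d + 4)*(d^2 + 2*d - 8) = (d + 4)^2*(d - 2)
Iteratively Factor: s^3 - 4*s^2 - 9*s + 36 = (s + 3)*(s^2 - 7*s + 12) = (s - 4)*(s + 3)*(s - 3)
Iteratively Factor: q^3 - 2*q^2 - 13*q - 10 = (q + 1)*(q^2 - 3*q - 10) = (q - 5)*(q + 1)*(q + 2)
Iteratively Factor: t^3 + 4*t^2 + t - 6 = (t - 1)*(t^2 + 5*t + 6) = (t - 1)*(t + 2)*(t + 3)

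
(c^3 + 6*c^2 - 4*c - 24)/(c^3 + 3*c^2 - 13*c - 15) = (c^3 + 6*c^2 - 4*c - 24)/(c^3 + 3*c^2 - 13*c - 15)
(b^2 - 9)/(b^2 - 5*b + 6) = (b + 3)/(b - 2)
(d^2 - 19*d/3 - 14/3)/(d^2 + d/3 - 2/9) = 3*(d - 7)/(3*d - 1)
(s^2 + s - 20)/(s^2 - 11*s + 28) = (s + 5)/(s - 7)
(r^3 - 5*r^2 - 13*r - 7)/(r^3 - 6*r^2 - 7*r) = (r + 1)/r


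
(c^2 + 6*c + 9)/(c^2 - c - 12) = (c + 3)/(c - 4)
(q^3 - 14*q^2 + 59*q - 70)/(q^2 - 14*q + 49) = (q^2 - 7*q + 10)/(q - 7)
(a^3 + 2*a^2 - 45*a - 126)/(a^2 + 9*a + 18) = a - 7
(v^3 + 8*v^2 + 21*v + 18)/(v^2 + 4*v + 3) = (v^2 + 5*v + 6)/(v + 1)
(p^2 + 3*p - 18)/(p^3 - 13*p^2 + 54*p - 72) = (p + 6)/(p^2 - 10*p + 24)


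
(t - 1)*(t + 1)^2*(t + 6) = t^4 + 7*t^3 + 5*t^2 - 7*t - 6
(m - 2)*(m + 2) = m^2 - 4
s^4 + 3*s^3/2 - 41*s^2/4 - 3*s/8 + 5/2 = (s - 5/2)*(s - 1/2)*(s + 1/2)*(s + 4)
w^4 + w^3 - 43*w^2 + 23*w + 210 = (w - 5)*(w - 3)*(w + 2)*(w + 7)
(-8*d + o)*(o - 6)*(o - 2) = -8*d*o^2 + 64*d*o - 96*d + o^3 - 8*o^2 + 12*o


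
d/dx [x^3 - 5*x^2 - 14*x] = 3*x^2 - 10*x - 14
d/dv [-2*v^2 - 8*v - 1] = -4*v - 8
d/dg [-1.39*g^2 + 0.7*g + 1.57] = 0.7 - 2.78*g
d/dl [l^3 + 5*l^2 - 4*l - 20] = 3*l^2 + 10*l - 4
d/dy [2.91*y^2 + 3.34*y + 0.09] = 5.82*y + 3.34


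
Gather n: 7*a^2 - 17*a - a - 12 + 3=7*a^2 - 18*a - 9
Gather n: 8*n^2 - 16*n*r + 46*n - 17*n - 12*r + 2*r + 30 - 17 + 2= 8*n^2 + n*(29 - 16*r) - 10*r + 15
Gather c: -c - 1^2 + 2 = 1 - c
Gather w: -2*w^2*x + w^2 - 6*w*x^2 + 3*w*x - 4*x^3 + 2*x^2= w^2*(1 - 2*x) + w*(-6*x^2 + 3*x) - 4*x^3 + 2*x^2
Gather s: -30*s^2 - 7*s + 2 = -30*s^2 - 7*s + 2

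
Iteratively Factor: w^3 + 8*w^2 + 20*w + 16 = (w + 2)*(w^2 + 6*w + 8) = (w + 2)*(w + 4)*(w + 2)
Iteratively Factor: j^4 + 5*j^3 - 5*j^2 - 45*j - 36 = (j + 1)*(j^3 + 4*j^2 - 9*j - 36) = (j + 1)*(j + 3)*(j^2 + j - 12) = (j + 1)*(j + 3)*(j + 4)*(j - 3)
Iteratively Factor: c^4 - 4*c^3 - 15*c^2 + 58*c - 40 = (c - 5)*(c^3 + c^2 - 10*c + 8) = (c - 5)*(c - 1)*(c^2 + 2*c - 8) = (c - 5)*(c - 2)*(c - 1)*(c + 4)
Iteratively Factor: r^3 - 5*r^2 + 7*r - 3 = (r - 1)*(r^2 - 4*r + 3) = (r - 1)^2*(r - 3)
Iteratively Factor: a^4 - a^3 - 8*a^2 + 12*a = (a + 3)*(a^3 - 4*a^2 + 4*a) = a*(a + 3)*(a^2 - 4*a + 4) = a*(a - 2)*(a + 3)*(a - 2)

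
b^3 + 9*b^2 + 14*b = b*(b + 2)*(b + 7)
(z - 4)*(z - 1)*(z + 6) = z^3 + z^2 - 26*z + 24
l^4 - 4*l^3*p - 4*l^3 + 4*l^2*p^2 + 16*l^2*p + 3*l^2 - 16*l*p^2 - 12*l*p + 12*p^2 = (l - 3)*(l - 1)*(l - 2*p)^2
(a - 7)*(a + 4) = a^2 - 3*a - 28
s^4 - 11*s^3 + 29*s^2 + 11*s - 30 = (s - 6)*(s - 5)*(s - 1)*(s + 1)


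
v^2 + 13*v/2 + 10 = (v + 5/2)*(v + 4)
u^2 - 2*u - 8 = (u - 4)*(u + 2)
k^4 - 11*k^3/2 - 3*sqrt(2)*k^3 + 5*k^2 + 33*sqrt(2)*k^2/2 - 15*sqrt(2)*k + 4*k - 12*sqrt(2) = (k - 4)*(k - 2)*(k + 1/2)*(k - 3*sqrt(2))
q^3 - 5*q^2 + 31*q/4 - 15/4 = (q - 5/2)*(q - 3/2)*(q - 1)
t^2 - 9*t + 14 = (t - 7)*(t - 2)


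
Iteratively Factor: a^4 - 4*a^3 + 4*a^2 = (a - 2)*(a^3 - 2*a^2) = a*(a - 2)*(a^2 - 2*a) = a^2*(a - 2)*(a - 2)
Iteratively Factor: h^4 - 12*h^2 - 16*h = (h - 4)*(h^3 + 4*h^2 + 4*h) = (h - 4)*(h + 2)*(h^2 + 2*h) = h*(h - 4)*(h + 2)*(h + 2)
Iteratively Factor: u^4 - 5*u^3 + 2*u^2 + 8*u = (u - 4)*(u^3 - u^2 - 2*u) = (u - 4)*(u - 2)*(u^2 + u) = (u - 4)*(u - 2)*(u + 1)*(u)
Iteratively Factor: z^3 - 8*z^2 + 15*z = (z - 5)*(z^2 - 3*z) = (z - 5)*(z - 3)*(z)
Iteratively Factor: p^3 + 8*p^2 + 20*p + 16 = (p + 2)*(p^2 + 6*p + 8) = (p + 2)*(p + 4)*(p + 2)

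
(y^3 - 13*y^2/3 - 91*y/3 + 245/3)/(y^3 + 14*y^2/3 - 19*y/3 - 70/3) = (y - 7)/(y + 2)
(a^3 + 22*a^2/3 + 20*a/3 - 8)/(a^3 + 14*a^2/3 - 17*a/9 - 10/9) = 3*(a^2 + 8*a + 12)/(3*a^2 + 16*a + 5)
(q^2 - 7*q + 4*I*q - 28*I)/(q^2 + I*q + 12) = (q - 7)/(q - 3*I)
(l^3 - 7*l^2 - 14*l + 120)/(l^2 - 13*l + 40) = (l^2 - 2*l - 24)/(l - 8)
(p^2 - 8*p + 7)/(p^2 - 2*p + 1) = (p - 7)/(p - 1)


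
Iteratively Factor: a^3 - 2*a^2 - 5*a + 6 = (a - 3)*(a^2 + a - 2) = (a - 3)*(a - 1)*(a + 2)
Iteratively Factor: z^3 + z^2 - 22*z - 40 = (z + 2)*(z^2 - z - 20) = (z - 5)*(z + 2)*(z + 4)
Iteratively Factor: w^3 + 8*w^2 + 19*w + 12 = (w + 3)*(w^2 + 5*w + 4) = (w + 3)*(w + 4)*(w + 1)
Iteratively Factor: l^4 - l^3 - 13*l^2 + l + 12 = (l + 3)*(l^3 - 4*l^2 - l + 4) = (l - 1)*(l + 3)*(l^2 - 3*l - 4) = (l - 4)*(l - 1)*(l + 3)*(l + 1)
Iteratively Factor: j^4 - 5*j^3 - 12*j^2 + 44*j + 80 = (j + 2)*(j^3 - 7*j^2 + 2*j + 40) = (j - 4)*(j + 2)*(j^2 - 3*j - 10) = (j - 5)*(j - 4)*(j + 2)*(j + 2)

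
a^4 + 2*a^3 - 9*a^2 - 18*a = a*(a - 3)*(a + 2)*(a + 3)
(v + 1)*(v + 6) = v^2 + 7*v + 6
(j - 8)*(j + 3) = j^2 - 5*j - 24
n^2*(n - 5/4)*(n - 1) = n^4 - 9*n^3/4 + 5*n^2/4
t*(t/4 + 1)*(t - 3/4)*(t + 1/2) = t^4/4 + 15*t^3/16 - 11*t^2/32 - 3*t/8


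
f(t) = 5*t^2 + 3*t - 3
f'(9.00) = 93.00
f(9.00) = 429.00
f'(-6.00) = -57.00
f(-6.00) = 159.00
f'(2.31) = 26.10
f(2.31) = 30.61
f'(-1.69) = -13.90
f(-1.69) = 6.21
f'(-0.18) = 1.20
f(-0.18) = -3.38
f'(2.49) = 27.90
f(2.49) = 35.47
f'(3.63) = 39.30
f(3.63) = 73.77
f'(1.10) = 14.00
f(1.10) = 6.35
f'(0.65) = 9.50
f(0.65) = 1.06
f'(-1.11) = -8.10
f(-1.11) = -0.17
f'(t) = 10*t + 3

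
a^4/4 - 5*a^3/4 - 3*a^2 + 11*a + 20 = (a/2 + 1)^2*(a - 5)*(a - 4)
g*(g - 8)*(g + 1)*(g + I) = g^4 - 7*g^3 + I*g^3 - 8*g^2 - 7*I*g^2 - 8*I*g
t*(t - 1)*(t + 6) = t^3 + 5*t^2 - 6*t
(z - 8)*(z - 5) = z^2 - 13*z + 40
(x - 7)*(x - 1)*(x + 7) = x^3 - x^2 - 49*x + 49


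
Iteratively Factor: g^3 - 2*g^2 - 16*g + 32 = (g - 2)*(g^2 - 16) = (g - 2)*(g + 4)*(g - 4)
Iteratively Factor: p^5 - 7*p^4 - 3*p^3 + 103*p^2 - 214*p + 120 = (p - 3)*(p^4 - 4*p^3 - 15*p^2 + 58*p - 40) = (p - 3)*(p - 1)*(p^3 - 3*p^2 - 18*p + 40) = (p - 5)*(p - 3)*(p - 1)*(p^2 + 2*p - 8) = (p - 5)*(p - 3)*(p - 1)*(p + 4)*(p - 2)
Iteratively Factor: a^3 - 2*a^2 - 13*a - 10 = (a + 2)*(a^2 - 4*a - 5) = (a - 5)*(a + 2)*(a + 1)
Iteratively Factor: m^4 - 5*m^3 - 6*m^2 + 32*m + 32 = (m - 4)*(m^3 - m^2 - 10*m - 8) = (m - 4)*(m + 2)*(m^2 - 3*m - 4) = (m - 4)*(m + 1)*(m + 2)*(m - 4)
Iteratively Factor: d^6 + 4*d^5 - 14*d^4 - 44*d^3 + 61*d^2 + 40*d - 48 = (d - 3)*(d^5 + 7*d^4 + 7*d^3 - 23*d^2 - 8*d + 16) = (d - 3)*(d - 1)*(d^4 + 8*d^3 + 15*d^2 - 8*d - 16) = (d - 3)*(d - 1)*(d + 4)*(d^3 + 4*d^2 - d - 4) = (d - 3)*(d - 1)^2*(d + 4)*(d^2 + 5*d + 4) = (d - 3)*(d - 1)^2*(d + 1)*(d + 4)*(d + 4)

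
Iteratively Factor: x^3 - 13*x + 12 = (x - 3)*(x^2 + 3*x - 4) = (x - 3)*(x + 4)*(x - 1)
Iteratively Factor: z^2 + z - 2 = (z + 2)*(z - 1)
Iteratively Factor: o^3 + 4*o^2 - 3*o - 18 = (o + 3)*(o^2 + o - 6) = (o + 3)^2*(o - 2)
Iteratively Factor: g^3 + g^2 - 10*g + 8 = (g - 1)*(g^2 + 2*g - 8) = (g - 1)*(g + 4)*(g - 2)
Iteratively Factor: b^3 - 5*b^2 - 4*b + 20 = (b - 5)*(b^2 - 4) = (b - 5)*(b + 2)*(b - 2)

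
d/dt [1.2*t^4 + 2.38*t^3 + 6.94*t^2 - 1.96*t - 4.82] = 4.8*t^3 + 7.14*t^2 + 13.88*t - 1.96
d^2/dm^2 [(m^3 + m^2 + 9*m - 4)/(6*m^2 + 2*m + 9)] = 2*(262*m^3 - 540*m^2 - 1359*m + 119)/(216*m^6 + 216*m^5 + 1044*m^4 + 656*m^3 + 1566*m^2 + 486*m + 729)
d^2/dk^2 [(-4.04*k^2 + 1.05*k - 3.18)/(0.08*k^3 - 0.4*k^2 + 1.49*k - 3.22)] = (-0.0517119999999999*k^6 + 0.0403199999999995*k^5 + 2.443584*k^4 - 17.671696*k^3 + 29.139744*k^2 - 1.65772799999999*k - 79.629448)/(0.000512*k^9 - 0.00768*k^8 + 0.067008*k^7 - 0.411904*k^6 + 1.866264*k^5 - 6.512664*k^4 + 17.311085*k^3 - 33.888246*k^2 + 46.346748*k - 33.386248)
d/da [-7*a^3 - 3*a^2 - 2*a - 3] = -21*a^2 - 6*a - 2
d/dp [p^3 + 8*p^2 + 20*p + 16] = 3*p^2 + 16*p + 20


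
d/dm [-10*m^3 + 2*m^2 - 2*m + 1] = -30*m^2 + 4*m - 2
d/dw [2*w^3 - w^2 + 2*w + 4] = 6*w^2 - 2*w + 2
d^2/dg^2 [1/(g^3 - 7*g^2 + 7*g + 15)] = 2*((7 - 3*g)*(g^3 - 7*g^2 + 7*g + 15) + (3*g^2 - 14*g + 7)^2)/(g^3 - 7*g^2 + 7*g + 15)^3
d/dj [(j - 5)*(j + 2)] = 2*j - 3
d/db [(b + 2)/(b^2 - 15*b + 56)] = (b^2 - 15*b - (b + 2)*(2*b - 15) + 56)/(b^2 - 15*b + 56)^2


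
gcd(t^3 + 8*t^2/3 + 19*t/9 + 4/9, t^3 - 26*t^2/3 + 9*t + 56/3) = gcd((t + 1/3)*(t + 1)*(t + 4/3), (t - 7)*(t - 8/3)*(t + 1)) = t + 1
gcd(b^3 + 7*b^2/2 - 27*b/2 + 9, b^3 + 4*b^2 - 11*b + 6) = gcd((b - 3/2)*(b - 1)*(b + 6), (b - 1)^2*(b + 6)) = b^2 + 5*b - 6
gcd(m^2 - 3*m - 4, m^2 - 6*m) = 1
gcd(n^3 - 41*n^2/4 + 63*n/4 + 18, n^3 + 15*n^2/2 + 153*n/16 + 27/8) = n + 3/4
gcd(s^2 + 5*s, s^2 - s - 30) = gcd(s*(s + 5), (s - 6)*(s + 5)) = s + 5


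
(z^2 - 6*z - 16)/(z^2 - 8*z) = (z + 2)/z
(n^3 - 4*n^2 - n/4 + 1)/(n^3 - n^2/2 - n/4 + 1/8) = 2*(n - 4)/(2*n - 1)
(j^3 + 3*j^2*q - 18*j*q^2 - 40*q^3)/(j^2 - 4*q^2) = (-j^2 - j*q + 20*q^2)/(-j + 2*q)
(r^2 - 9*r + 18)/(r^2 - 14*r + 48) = (r - 3)/(r - 8)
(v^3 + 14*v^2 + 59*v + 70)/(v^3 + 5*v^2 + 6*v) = (v^2 + 12*v + 35)/(v*(v + 3))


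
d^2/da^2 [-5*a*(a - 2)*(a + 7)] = -30*a - 50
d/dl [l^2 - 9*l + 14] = 2*l - 9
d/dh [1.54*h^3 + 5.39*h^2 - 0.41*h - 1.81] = 4.62*h^2 + 10.78*h - 0.41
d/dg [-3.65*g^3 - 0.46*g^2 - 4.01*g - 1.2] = -10.95*g^2 - 0.92*g - 4.01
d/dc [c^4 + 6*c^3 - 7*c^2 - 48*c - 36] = 4*c^3 + 18*c^2 - 14*c - 48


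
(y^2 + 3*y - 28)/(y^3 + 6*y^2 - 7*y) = (y - 4)/(y*(y - 1))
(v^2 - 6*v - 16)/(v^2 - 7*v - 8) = (v + 2)/(v + 1)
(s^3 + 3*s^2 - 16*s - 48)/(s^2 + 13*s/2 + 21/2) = 2*(s^2 - 16)/(2*s + 7)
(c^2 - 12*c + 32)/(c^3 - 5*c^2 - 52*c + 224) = 1/(c + 7)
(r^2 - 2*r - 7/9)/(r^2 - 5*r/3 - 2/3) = (r - 7/3)/(r - 2)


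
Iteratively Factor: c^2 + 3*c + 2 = (c + 2)*(c + 1)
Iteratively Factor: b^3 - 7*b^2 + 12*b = (b - 3)*(b^2 - 4*b) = (b - 4)*(b - 3)*(b)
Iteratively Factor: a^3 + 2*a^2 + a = (a + 1)*(a^2 + a) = (a + 1)^2*(a)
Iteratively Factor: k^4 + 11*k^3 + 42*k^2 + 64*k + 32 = (k + 1)*(k^3 + 10*k^2 + 32*k + 32) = (k + 1)*(k + 4)*(k^2 + 6*k + 8) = (k + 1)*(k + 4)^2*(k + 2)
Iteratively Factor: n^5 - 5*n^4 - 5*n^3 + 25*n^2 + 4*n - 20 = (n + 2)*(n^4 - 7*n^3 + 9*n^2 + 7*n - 10) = (n - 5)*(n + 2)*(n^3 - 2*n^2 - n + 2) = (n - 5)*(n - 2)*(n + 2)*(n^2 - 1) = (n - 5)*(n - 2)*(n - 1)*(n + 2)*(n + 1)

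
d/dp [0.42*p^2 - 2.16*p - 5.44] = 0.84*p - 2.16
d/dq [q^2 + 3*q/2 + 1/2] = 2*q + 3/2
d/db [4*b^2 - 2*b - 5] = 8*b - 2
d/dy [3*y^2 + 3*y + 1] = 6*y + 3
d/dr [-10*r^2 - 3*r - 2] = -20*r - 3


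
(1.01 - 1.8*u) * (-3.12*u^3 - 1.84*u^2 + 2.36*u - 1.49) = 5.616*u^4 + 0.1608*u^3 - 6.1064*u^2 + 5.0656*u - 1.5049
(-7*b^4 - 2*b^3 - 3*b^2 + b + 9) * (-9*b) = 63*b^5 + 18*b^4 + 27*b^3 - 9*b^2 - 81*b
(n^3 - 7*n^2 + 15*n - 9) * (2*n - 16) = 2*n^4 - 30*n^3 + 142*n^2 - 258*n + 144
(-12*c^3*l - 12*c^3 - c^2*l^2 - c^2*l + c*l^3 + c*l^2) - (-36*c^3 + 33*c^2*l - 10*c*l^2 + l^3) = -12*c^3*l + 24*c^3 - c^2*l^2 - 34*c^2*l + c*l^3 + 11*c*l^2 - l^3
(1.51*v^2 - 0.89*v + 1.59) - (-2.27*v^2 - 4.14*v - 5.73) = 3.78*v^2 + 3.25*v + 7.32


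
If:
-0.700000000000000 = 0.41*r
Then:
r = -1.71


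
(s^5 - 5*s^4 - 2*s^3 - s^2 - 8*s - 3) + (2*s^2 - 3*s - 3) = s^5 - 5*s^4 - 2*s^3 + s^2 - 11*s - 6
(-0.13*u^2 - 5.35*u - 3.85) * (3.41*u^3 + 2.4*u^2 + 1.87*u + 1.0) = -0.4433*u^5 - 18.5555*u^4 - 26.2116*u^3 - 19.3745*u^2 - 12.5495*u - 3.85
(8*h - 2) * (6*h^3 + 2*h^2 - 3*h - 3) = 48*h^4 + 4*h^3 - 28*h^2 - 18*h + 6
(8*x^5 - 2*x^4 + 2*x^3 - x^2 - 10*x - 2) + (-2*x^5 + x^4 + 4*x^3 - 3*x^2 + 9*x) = 6*x^5 - x^4 + 6*x^3 - 4*x^2 - x - 2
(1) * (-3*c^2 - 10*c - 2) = -3*c^2 - 10*c - 2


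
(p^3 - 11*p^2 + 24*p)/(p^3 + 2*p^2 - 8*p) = (p^2 - 11*p + 24)/(p^2 + 2*p - 8)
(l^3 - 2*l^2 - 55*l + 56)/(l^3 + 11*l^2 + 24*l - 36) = (l^2 - l - 56)/(l^2 + 12*l + 36)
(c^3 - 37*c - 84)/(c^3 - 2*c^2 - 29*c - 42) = (c + 4)/(c + 2)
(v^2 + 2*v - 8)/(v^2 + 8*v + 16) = (v - 2)/(v + 4)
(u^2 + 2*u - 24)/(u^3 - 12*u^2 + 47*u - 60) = (u + 6)/(u^2 - 8*u + 15)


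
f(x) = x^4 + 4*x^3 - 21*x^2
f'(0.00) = 0.00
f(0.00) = 0.00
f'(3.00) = 90.00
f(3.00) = 0.00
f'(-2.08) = 103.28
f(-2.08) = -108.13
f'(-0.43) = 19.96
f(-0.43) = -4.17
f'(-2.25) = 109.69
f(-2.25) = -126.25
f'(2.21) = 8.96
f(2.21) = -35.54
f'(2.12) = 3.01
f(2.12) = -36.07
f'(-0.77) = 37.63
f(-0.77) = -13.93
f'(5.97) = 1028.06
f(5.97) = 1372.92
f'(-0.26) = 11.66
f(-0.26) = -1.49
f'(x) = 4*x^3 + 12*x^2 - 42*x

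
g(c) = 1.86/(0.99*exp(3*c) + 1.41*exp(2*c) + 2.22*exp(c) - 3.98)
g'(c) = 1.86*(-2.97*exp(3*c) - 2.82*exp(2*c) - 2.22*exp(c))/(0.99*exp(3*c) + 1.41*exp(2*c) + 2.22*exp(c) - 3.98)^2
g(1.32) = 0.02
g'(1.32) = -0.07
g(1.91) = 0.00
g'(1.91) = -0.01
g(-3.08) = -0.48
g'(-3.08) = -0.01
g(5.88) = 0.00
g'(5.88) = -0.00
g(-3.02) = -0.48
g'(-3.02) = -0.01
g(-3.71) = -0.47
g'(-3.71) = -0.01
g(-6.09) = -0.47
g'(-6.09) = -0.00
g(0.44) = 0.28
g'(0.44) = -0.92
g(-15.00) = -0.47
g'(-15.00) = 0.00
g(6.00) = 0.00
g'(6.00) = 0.00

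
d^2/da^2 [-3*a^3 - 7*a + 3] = -18*a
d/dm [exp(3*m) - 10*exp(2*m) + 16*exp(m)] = (3*exp(2*m) - 20*exp(m) + 16)*exp(m)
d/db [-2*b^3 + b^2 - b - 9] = -6*b^2 + 2*b - 1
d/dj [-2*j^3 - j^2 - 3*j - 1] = -6*j^2 - 2*j - 3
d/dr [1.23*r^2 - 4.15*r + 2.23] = 2.46*r - 4.15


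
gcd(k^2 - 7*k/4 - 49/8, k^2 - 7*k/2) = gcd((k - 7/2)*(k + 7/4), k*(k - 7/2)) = k - 7/2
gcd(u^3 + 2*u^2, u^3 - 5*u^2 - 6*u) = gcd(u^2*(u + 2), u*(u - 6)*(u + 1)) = u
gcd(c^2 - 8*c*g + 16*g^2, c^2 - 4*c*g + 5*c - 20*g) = c - 4*g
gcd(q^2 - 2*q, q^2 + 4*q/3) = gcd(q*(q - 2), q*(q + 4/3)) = q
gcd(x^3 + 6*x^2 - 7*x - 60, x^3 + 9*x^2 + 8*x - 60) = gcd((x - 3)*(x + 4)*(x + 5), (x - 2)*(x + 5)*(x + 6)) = x + 5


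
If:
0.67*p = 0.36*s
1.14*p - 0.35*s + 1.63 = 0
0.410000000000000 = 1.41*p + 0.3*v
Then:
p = -3.34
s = -6.21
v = 17.05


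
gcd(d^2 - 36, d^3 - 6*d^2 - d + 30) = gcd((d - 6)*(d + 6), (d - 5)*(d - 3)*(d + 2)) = 1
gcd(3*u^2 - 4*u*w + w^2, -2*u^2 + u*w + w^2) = u - w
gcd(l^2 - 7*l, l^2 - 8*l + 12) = 1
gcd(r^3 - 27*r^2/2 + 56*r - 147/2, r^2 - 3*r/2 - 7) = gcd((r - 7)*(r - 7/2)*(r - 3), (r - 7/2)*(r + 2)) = r - 7/2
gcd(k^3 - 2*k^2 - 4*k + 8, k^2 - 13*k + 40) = 1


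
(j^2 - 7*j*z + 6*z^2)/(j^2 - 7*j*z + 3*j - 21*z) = (j^2 - 7*j*z + 6*z^2)/(j^2 - 7*j*z + 3*j - 21*z)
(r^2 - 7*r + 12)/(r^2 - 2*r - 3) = (r - 4)/(r + 1)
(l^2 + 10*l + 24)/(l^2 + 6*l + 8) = (l + 6)/(l + 2)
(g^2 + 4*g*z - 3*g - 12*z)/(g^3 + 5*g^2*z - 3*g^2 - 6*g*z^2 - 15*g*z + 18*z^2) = (-g - 4*z)/(-g^2 - 5*g*z + 6*z^2)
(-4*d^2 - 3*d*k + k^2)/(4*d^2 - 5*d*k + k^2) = (-d - k)/(d - k)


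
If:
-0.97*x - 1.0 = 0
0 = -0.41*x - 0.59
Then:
No Solution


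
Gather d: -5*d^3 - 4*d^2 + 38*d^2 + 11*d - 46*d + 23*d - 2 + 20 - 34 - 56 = -5*d^3 + 34*d^2 - 12*d - 72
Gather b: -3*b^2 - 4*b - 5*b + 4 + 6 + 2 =-3*b^2 - 9*b + 12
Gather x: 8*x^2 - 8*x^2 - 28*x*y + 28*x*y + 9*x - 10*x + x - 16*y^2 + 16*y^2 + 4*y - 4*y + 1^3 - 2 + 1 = 0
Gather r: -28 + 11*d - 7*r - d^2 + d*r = -d^2 + 11*d + r*(d - 7) - 28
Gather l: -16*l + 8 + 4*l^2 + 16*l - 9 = 4*l^2 - 1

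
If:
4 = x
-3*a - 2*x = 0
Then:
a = -8/3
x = 4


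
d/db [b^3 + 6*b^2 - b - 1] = 3*b^2 + 12*b - 1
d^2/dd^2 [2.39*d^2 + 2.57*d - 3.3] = 4.78000000000000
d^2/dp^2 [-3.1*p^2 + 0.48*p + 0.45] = -6.20000000000000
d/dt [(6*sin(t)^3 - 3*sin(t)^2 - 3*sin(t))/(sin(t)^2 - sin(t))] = 6*cos(t)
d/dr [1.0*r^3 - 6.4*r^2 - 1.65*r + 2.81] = 3.0*r^2 - 12.8*r - 1.65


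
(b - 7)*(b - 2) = b^2 - 9*b + 14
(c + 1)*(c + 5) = c^2 + 6*c + 5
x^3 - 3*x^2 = x^2*(x - 3)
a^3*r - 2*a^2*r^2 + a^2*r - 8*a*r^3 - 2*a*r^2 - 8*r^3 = (a - 4*r)*(a + 2*r)*(a*r + r)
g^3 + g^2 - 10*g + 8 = (g - 2)*(g - 1)*(g + 4)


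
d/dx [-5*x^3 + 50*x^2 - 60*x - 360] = -15*x^2 + 100*x - 60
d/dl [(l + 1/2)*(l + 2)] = 2*l + 5/2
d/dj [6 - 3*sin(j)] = -3*cos(j)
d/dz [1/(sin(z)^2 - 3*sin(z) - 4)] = (3 - 2*sin(z))*cos(z)/((sin(z) - 4)^2*(sin(z) + 1)^2)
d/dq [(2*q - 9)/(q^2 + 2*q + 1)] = 2*(10 - q)/(q^3 + 3*q^2 + 3*q + 1)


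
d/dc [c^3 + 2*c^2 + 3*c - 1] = 3*c^2 + 4*c + 3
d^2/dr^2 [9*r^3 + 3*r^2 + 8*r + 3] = 54*r + 6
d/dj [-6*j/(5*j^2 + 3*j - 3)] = 6*(5*j^2 + 3)/(25*j^4 + 30*j^3 - 21*j^2 - 18*j + 9)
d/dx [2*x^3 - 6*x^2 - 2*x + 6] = 6*x^2 - 12*x - 2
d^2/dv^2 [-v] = 0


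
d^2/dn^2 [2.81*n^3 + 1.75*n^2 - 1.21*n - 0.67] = 16.86*n + 3.5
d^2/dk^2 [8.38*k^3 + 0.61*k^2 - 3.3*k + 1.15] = 50.28*k + 1.22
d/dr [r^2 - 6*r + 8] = 2*r - 6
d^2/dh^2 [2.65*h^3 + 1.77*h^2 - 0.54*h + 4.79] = 15.9*h + 3.54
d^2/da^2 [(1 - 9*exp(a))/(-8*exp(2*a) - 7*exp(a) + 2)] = (576*exp(4*a) - 760*exp(3*a) + 696*exp(2*a) + 13*exp(a) + 22)*exp(a)/(512*exp(6*a) + 1344*exp(5*a) + 792*exp(4*a) - 329*exp(3*a) - 198*exp(2*a) + 84*exp(a) - 8)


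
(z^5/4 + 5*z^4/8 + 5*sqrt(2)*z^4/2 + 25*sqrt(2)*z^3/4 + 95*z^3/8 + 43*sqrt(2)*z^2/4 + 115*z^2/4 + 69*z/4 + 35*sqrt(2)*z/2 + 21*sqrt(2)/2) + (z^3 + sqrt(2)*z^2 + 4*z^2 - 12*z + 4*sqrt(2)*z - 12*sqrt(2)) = z^5/4 + 5*z^4/8 + 5*sqrt(2)*z^4/2 + 25*sqrt(2)*z^3/4 + 103*z^3/8 + 47*sqrt(2)*z^2/4 + 131*z^2/4 + 21*z/4 + 43*sqrt(2)*z/2 - 3*sqrt(2)/2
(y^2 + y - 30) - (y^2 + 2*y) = -y - 30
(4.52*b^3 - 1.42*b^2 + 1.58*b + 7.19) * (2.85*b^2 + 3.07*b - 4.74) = 12.882*b^5 + 9.8294*b^4 - 21.2812*b^3 + 32.0729*b^2 + 14.5841*b - 34.0806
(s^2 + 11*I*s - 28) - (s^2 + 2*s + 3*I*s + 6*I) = -2*s + 8*I*s - 28 - 6*I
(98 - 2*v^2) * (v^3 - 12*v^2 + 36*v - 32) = -2*v^5 + 24*v^4 + 26*v^3 - 1112*v^2 + 3528*v - 3136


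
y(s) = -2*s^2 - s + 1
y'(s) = -4*s - 1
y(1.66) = -6.17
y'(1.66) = -7.64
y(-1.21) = -0.72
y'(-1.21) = 3.84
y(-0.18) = 1.12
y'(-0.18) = -0.28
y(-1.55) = -2.26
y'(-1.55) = 5.20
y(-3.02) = -14.22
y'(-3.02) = 11.08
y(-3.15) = -15.70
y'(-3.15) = 11.60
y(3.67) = -29.61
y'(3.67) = -15.68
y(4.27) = -39.74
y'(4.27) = -18.08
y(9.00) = -170.00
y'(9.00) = -37.00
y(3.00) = -20.00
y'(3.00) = -13.00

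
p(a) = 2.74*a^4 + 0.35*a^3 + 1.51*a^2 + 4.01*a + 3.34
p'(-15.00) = -36795.04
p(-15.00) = 137814.19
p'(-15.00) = -36795.04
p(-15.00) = 137814.19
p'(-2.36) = -141.33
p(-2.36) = 82.68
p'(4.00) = 734.33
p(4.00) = 767.38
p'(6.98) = 3803.40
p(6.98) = 6727.80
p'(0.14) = 4.48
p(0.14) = 3.93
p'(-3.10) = -321.77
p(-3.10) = 248.04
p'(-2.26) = -123.97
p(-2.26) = 69.43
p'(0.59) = 8.41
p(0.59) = 6.64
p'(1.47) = 45.53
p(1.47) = 26.40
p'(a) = 10.96*a^3 + 1.05*a^2 + 3.02*a + 4.01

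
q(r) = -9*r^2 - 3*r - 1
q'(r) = -18*r - 3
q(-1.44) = -15.34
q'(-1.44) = 22.92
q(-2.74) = -60.35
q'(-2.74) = 46.32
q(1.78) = -34.86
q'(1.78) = -35.04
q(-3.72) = -114.39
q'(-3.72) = 63.96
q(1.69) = -31.77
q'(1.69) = -33.42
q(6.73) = -428.83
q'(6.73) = -124.14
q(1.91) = -39.56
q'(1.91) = -37.38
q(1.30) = -20.11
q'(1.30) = -26.40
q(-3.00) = -73.00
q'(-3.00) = 51.00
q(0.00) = -1.00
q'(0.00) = -3.00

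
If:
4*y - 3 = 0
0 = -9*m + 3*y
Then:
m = 1/4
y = 3/4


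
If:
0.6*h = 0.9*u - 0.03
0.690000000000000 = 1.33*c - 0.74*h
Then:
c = 0.834586466165414*u + 0.490977443609023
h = 1.5*u - 0.05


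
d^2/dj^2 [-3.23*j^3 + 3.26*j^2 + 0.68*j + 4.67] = 6.52 - 19.38*j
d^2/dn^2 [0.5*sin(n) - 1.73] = -0.5*sin(n)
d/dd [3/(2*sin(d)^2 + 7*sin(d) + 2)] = -3*(4*sin(d) + 7)*cos(d)/(7*sin(d) - cos(2*d) + 3)^2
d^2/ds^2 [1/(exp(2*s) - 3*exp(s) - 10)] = ((3 - 4*exp(s))*(-exp(2*s) + 3*exp(s) + 10) - 2*(2*exp(s) - 3)^2*exp(s))*exp(s)/(-exp(2*s) + 3*exp(s) + 10)^3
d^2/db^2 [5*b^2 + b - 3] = 10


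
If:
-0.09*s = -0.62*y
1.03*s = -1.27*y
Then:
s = 0.00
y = 0.00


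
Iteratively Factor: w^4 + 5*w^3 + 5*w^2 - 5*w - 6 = (w + 1)*(w^3 + 4*w^2 + w - 6) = (w + 1)*(w + 2)*(w^2 + 2*w - 3) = (w + 1)*(w + 2)*(w + 3)*(w - 1)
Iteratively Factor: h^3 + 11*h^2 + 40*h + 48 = (h + 4)*(h^2 + 7*h + 12) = (h + 3)*(h + 4)*(h + 4)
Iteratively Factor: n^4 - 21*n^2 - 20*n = (n - 5)*(n^3 + 5*n^2 + 4*n) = (n - 5)*(n + 4)*(n^2 + n) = (n - 5)*(n + 1)*(n + 4)*(n)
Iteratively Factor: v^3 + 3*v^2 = (v + 3)*(v^2) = v*(v + 3)*(v)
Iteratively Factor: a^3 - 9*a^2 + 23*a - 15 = (a - 3)*(a^2 - 6*a + 5) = (a - 5)*(a - 3)*(a - 1)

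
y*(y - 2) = y^2 - 2*y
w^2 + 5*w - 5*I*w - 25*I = (w + 5)*(w - 5*I)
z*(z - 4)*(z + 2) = z^3 - 2*z^2 - 8*z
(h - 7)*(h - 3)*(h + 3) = h^3 - 7*h^2 - 9*h + 63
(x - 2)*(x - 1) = x^2 - 3*x + 2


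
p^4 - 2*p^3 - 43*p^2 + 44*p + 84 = (p - 7)*(p - 2)*(p + 1)*(p + 6)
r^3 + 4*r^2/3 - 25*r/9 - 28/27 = (r - 4/3)*(r + 1/3)*(r + 7/3)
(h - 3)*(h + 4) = h^2 + h - 12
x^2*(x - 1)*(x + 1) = x^4 - x^2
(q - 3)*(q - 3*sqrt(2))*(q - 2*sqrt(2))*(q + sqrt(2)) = q^4 - 4*sqrt(2)*q^3 - 3*q^3 + 2*q^2 + 12*sqrt(2)*q^2 - 6*q + 12*sqrt(2)*q - 36*sqrt(2)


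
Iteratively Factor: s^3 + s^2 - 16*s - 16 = (s + 4)*(s^2 - 3*s - 4) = (s - 4)*(s + 4)*(s + 1)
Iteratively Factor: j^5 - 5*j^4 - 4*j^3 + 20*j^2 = (j - 2)*(j^4 - 3*j^3 - 10*j^2) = (j - 5)*(j - 2)*(j^3 + 2*j^2) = j*(j - 5)*(j - 2)*(j^2 + 2*j) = j*(j - 5)*(j - 2)*(j + 2)*(j)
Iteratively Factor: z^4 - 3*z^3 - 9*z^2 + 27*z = (z + 3)*(z^3 - 6*z^2 + 9*z) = (z - 3)*(z + 3)*(z^2 - 3*z) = z*(z - 3)*(z + 3)*(z - 3)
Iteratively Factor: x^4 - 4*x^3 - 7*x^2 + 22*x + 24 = (x + 1)*(x^3 - 5*x^2 - 2*x + 24) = (x + 1)*(x + 2)*(x^2 - 7*x + 12) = (x - 3)*(x + 1)*(x + 2)*(x - 4)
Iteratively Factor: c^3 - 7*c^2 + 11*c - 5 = (c - 5)*(c^2 - 2*c + 1) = (c - 5)*(c - 1)*(c - 1)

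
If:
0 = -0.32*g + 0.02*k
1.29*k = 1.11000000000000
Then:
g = 0.05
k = 0.86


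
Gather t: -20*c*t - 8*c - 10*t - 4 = -8*c + t*(-20*c - 10) - 4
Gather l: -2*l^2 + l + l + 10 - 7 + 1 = -2*l^2 + 2*l + 4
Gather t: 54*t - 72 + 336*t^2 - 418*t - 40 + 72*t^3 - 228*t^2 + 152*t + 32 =72*t^3 + 108*t^2 - 212*t - 80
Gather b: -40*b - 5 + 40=35 - 40*b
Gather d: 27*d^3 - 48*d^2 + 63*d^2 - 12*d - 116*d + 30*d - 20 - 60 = 27*d^3 + 15*d^2 - 98*d - 80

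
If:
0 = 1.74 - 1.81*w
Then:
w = 0.96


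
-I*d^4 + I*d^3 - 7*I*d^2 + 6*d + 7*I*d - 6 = (d - 3*I)*(d + I)*(d + 2*I)*(-I*d + I)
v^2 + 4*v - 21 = (v - 3)*(v + 7)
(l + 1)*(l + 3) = l^2 + 4*l + 3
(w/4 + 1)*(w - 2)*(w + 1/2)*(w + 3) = w^4/4 + 11*w^3/8 + w^2/8 - 25*w/4 - 3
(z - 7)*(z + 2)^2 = z^3 - 3*z^2 - 24*z - 28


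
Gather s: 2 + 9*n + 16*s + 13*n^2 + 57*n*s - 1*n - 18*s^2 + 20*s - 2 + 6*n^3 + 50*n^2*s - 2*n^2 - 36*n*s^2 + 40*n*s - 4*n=6*n^3 + 11*n^2 + 4*n + s^2*(-36*n - 18) + s*(50*n^2 + 97*n + 36)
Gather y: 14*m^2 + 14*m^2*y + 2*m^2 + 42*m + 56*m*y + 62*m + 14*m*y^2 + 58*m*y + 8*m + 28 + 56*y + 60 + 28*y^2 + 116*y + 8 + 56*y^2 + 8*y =16*m^2 + 112*m + y^2*(14*m + 84) + y*(14*m^2 + 114*m + 180) + 96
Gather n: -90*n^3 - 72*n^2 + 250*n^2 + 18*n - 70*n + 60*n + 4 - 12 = -90*n^3 + 178*n^2 + 8*n - 8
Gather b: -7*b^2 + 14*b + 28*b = -7*b^2 + 42*b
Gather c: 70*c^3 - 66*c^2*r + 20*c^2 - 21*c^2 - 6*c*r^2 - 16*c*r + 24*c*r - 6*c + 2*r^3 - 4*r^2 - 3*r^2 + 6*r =70*c^3 + c^2*(-66*r - 1) + c*(-6*r^2 + 8*r - 6) + 2*r^3 - 7*r^2 + 6*r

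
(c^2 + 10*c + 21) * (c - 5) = c^3 + 5*c^2 - 29*c - 105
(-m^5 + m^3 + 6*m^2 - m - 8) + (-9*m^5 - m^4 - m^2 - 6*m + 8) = -10*m^5 - m^4 + m^3 + 5*m^2 - 7*m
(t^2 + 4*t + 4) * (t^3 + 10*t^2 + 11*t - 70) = t^5 + 14*t^4 + 55*t^3 + 14*t^2 - 236*t - 280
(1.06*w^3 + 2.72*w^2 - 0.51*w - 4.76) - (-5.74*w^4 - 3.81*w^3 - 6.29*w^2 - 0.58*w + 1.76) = 5.74*w^4 + 4.87*w^3 + 9.01*w^2 + 0.07*w - 6.52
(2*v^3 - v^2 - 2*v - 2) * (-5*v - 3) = -10*v^4 - v^3 + 13*v^2 + 16*v + 6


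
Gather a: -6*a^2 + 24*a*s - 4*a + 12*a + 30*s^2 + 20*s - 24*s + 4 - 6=-6*a^2 + a*(24*s + 8) + 30*s^2 - 4*s - 2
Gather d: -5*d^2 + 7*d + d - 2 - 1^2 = -5*d^2 + 8*d - 3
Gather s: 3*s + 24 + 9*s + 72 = 12*s + 96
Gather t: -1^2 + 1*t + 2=t + 1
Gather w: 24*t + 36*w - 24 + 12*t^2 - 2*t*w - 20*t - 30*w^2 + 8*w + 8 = 12*t^2 + 4*t - 30*w^2 + w*(44 - 2*t) - 16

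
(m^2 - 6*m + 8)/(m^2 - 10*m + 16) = (m - 4)/(m - 8)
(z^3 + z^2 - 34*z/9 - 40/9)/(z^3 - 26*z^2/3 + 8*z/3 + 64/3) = (z + 5/3)/(z - 8)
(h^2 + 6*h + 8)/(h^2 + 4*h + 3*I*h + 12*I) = (h + 2)/(h + 3*I)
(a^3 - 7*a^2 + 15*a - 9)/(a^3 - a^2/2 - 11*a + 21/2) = 2*(a - 3)/(2*a + 7)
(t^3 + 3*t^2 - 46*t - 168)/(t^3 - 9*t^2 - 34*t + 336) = (t + 4)/(t - 8)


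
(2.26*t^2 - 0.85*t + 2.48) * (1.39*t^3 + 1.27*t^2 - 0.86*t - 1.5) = 3.1414*t^5 + 1.6887*t^4 + 0.4241*t^3 + 0.4906*t^2 - 0.8578*t - 3.72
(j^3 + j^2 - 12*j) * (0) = 0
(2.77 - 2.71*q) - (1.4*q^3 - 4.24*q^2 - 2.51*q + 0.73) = -1.4*q^3 + 4.24*q^2 - 0.2*q + 2.04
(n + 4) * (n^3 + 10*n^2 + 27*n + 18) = n^4 + 14*n^3 + 67*n^2 + 126*n + 72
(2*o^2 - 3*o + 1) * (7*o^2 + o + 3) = 14*o^4 - 19*o^3 + 10*o^2 - 8*o + 3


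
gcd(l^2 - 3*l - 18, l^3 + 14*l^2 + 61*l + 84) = l + 3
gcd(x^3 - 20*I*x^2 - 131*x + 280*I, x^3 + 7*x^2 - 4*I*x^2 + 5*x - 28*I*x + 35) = x - 5*I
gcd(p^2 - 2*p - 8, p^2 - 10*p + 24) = p - 4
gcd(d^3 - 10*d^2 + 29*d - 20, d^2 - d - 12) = d - 4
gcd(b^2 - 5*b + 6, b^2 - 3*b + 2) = b - 2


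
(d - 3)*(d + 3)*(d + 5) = d^3 + 5*d^2 - 9*d - 45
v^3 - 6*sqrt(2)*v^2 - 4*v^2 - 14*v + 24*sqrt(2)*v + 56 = (v - 4)*(v - 7*sqrt(2))*(v + sqrt(2))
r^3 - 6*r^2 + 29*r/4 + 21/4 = (r - 7/2)*(r - 3)*(r + 1/2)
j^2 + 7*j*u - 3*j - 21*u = (j - 3)*(j + 7*u)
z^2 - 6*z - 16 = (z - 8)*(z + 2)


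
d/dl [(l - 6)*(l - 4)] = 2*l - 10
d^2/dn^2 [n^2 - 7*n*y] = 2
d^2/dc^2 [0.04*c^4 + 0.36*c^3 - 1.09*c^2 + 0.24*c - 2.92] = 0.48*c^2 + 2.16*c - 2.18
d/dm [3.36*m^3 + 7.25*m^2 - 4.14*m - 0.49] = 10.08*m^2 + 14.5*m - 4.14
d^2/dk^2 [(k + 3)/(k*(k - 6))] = 2*(k^3 + 9*k^2 - 54*k + 108)/(k^3*(k^3 - 18*k^2 + 108*k - 216))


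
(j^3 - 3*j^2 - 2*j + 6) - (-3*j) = j^3 - 3*j^2 + j + 6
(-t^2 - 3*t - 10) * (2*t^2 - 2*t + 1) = -2*t^4 - 4*t^3 - 15*t^2 + 17*t - 10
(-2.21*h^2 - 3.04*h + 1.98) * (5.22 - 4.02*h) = 8.8842*h^3 + 0.6846*h^2 - 23.8284*h + 10.3356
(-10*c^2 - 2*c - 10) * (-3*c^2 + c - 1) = 30*c^4 - 4*c^3 + 38*c^2 - 8*c + 10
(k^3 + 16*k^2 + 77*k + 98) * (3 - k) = -k^4 - 13*k^3 - 29*k^2 + 133*k + 294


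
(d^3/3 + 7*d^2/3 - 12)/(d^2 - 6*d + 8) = (d^2 + 9*d + 18)/(3*(d - 4))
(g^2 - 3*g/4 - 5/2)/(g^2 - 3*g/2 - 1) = (4*g + 5)/(2*(2*g + 1))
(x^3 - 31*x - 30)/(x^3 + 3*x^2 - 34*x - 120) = (x + 1)/(x + 4)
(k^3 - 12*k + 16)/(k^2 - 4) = (k^2 + 2*k - 8)/(k + 2)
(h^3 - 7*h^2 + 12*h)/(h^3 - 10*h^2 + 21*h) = (h - 4)/(h - 7)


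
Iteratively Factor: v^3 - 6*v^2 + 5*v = (v - 1)*(v^2 - 5*v) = v*(v - 1)*(v - 5)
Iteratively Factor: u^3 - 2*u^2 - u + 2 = (u - 2)*(u^2 - 1) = (u - 2)*(u - 1)*(u + 1)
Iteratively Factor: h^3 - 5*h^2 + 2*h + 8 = (h - 4)*(h^2 - h - 2) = (h - 4)*(h + 1)*(h - 2)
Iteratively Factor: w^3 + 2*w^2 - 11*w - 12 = (w + 1)*(w^2 + w - 12) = (w - 3)*(w + 1)*(w + 4)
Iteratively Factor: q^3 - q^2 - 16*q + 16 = (q - 4)*(q^2 + 3*q - 4) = (q - 4)*(q - 1)*(q + 4)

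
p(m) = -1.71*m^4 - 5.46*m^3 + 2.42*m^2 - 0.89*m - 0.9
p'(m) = -6.84*m^3 - 16.38*m^2 + 4.84*m - 0.89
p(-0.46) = 0.48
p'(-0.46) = -5.92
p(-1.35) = 12.47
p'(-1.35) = -20.45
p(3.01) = -270.92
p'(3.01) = -321.26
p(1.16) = -10.29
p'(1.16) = -27.99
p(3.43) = -432.50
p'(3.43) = -453.02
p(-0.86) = 4.19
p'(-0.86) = -12.82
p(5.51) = -2421.87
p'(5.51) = -1615.74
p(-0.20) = -0.58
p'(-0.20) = -2.46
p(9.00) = -15012.54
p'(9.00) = -6270.47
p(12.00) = -44556.54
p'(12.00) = -14121.05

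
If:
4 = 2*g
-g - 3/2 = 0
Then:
No Solution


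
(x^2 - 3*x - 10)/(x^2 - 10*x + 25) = (x + 2)/(x - 5)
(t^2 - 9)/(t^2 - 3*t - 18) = (t - 3)/(t - 6)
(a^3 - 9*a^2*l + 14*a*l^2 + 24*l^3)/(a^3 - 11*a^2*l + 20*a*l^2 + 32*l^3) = (a - 6*l)/(a - 8*l)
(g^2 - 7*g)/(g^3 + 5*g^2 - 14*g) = (g - 7)/(g^2 + 5*g - 14)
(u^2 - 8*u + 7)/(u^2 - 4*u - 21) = (u - 1)/(u + 3)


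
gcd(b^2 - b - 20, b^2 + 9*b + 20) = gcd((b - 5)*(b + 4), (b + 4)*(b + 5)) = b + 4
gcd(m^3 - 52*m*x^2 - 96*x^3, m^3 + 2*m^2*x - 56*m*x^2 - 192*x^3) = -m^2 + 2*m*x + 48*x^2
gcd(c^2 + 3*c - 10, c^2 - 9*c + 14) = c - 2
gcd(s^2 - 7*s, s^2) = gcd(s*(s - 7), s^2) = s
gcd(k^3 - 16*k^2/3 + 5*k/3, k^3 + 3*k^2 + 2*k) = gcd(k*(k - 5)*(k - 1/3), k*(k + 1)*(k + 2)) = k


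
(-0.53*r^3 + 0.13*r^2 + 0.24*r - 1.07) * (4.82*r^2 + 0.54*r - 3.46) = -2.5546*r^5 + 0.3404*r^4 + 3.0608*r^3 - 5.4776*r^2 - 1.4082*r + 3.7022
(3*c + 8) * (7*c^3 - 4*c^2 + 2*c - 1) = 21*c^4 + 44*c^3 - 26*c^2 + 13*c - 8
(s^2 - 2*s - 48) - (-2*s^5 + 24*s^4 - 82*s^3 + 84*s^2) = 2*s^5 - 24*s^4 + 82*s^3 - 83*s^2 - 2*s - 48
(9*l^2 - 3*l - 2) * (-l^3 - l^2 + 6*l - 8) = -9*l^5 - 6*l^4 + 59*l^3 - 88*l^2 + 12*l + 16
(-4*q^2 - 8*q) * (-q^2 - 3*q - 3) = 4*q^4 + 20*q^3 + 36*q^2 + 24*q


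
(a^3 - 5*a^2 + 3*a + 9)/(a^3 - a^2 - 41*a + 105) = (a^2 - 2*a - 3)/(a^2 + 2*a - 35)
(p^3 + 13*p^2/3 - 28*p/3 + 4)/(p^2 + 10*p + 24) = (3*p^2 - 5*p + 2)/(3*(p + 4))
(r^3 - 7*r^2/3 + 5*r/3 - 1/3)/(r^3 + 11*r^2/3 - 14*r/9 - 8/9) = 3*(3*r^3 - 7*r^2 + 5*r - 1)/(9*r^3 + 33*r^2 - 14*r - 8)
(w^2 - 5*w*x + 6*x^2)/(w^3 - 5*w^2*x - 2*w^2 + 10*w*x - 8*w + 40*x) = (w^2 - 5*w*x + 6*x^2)/(w^3 - 5*w^2*x - 2*w^2 + 10*w*x - 8*w + 40*x)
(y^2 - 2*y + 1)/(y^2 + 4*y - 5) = (y - 1)/(y + 5)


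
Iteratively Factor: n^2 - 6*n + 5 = (n - 5)*(n - 1)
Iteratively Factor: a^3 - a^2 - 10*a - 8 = (a + 2)*(a^2 - 3*a - 4) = (a + 1)*(a + 2)*(a - 4)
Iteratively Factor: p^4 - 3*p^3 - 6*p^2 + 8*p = (p - 1)*(p^3 - 2*p^2 - 8*p) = (p - 4)*(p - 1)*(p^2 + 2*p) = p*(p - 4)*(p - 1)*(p + 2)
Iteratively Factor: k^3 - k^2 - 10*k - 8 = (k + 2)*(k^2 - 3*k - 4) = (k + 1)*(k + 2)*(k - 4)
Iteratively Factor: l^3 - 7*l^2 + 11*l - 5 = (l - 1)*(l^2 - 6*l + 5) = (l - 1)^2*(l - 5)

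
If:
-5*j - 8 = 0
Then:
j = -8/5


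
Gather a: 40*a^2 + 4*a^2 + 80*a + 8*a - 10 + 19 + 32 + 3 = 44*a^2 + 88*a + 44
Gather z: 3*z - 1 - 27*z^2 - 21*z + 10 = -27*z^2 - 18*z + 9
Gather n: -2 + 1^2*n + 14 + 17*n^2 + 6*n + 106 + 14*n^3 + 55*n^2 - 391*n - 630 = 14*n^3 + 72*n^2 - 384*n - 512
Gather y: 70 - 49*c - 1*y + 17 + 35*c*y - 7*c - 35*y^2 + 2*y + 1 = -56*c - 35*y^2 + y*(35*c + 1) + 88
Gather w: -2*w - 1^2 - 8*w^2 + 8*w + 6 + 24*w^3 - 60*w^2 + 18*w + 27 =24*w^3 - 68*w^2 + 24*w + 32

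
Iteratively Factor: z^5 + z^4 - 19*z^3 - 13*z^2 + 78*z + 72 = (z + 2)*(z^4 - z^3 - 17*z^2 + 21*z + 36) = (z - 3)*(z + 2)*(z^3 + 2*z^2 - 11*z - 12) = (z - 3)*(z + 2)*(z + 4)*(z^2 - 2*z - 3) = (z - 3)*(z + 1)*(z + 2)*(z + 4)*(z - 3)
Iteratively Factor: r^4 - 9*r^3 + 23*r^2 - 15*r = (r - 5)*(r^3 - 4*r^2 + 3*r) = (r - 5)*(r - 3)*(r^2 - r) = r*(r - 5)*(r - 3)*(r - 1)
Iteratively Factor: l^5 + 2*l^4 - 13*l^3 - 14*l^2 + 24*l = (l)*(l^4 + 2*l^3 - 13*l^2 - 14*l + 24) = l*(l - 1)*(l^3 + 3*l^2 - 10*l - 24) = l*(l - 3)*(l - 1)*(l^2 + 6*l + 8) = l*(l - 3)*(l - 1)*(l + 2)*(l + 4)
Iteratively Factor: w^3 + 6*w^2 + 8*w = (w + 2)*(w^2 + 4*w) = w*(w + 2)*(w + 4)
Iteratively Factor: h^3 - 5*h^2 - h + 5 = (h - 5)*(h^2 - 1) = (h - 5)*(h - 1)*(h + 1)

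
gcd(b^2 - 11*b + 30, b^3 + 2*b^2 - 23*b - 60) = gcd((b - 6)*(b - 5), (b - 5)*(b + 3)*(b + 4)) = b - 5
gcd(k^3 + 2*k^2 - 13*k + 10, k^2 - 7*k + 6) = k - 1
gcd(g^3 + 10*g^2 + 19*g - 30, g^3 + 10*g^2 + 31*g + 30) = g + 5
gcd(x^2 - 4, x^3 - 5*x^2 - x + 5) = 1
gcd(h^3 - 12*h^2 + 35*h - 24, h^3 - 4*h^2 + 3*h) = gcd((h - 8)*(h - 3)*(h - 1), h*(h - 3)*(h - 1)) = h^2 - 4*h + 3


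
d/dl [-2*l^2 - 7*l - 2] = -4*l - 7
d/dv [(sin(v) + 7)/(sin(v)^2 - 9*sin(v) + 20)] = (-14*sin(v) + cos(v)^2 + 82)*cos(v)/(sin(v)^2 - 9*sin(v) + 20)^2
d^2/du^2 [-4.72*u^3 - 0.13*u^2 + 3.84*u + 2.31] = -28.32*u - 0.26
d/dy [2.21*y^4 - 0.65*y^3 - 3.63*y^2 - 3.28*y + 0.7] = 8.84*y^3 - 1.95*y^2 - 7.26*y - 3.28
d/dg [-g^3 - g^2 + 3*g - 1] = -3*g^2 - 2*g + 3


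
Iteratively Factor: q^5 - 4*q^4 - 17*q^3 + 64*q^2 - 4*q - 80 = (q - 5)*(q^4 + q^3 - 12*q^2 + 4*q + 16) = (q - 5)*(q - 2)*(q^3 + 3*q^2 - 6*q - 8) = (q - 5)*(q - 2)*(q + 1)*(q^2 + 2*q - 8) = (q - 5)*(q - 2)*(q + 1)*(q + 4)*(q - 2)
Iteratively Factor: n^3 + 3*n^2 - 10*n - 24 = (n - 3)*(n^2 + 6*n + 8) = (n - 3)*(n + 4)*(n + 2)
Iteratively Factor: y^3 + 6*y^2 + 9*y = (y)*(y^2 + 6*y + 9) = y*(y + 3)*(y + 3)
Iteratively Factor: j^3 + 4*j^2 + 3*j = (j + 1)*(j^2 + 3*j) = j*(j + 1)*(j + 3)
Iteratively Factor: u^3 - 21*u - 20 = (u + 4)*(u^2 - 4*u - 5) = (u - 5)*(u + 4)*(u + 1)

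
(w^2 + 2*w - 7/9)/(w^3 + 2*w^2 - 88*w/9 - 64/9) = (9*w^2 + 18*w - 7)/(9*w^3 + 18*w^2 - 88*w - 64)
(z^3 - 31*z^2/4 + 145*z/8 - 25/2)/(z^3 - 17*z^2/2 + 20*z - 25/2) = (z^2 - 21*z/4 + 5)/(z^2 - 6*z + 5)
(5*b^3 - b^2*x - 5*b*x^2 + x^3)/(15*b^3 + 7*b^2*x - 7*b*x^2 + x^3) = (-b + x)/(-3*b + x)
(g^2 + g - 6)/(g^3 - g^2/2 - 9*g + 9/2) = 2*(g - 2)/(2*g^2 - 7*g + 3)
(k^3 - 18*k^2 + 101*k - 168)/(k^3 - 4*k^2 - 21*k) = (k^2 - 11*k + 24)/(k*(k + 3))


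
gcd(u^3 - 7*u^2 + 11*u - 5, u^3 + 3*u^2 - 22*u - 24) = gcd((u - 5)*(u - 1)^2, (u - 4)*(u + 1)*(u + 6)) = 1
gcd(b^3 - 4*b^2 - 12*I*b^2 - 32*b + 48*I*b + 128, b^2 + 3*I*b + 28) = b - 4*I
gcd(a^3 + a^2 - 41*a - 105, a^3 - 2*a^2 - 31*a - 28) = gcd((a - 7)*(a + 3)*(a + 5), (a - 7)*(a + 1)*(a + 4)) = a - 7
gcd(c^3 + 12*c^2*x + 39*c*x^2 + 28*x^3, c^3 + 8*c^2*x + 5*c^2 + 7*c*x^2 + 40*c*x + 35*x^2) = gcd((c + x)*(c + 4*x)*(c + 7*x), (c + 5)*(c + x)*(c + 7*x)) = c^2 + 8*c*x + 7*x^2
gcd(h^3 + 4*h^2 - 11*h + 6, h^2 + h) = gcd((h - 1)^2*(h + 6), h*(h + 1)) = 1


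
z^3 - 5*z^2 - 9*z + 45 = (z - 5)*(z - 3)*(z + 3)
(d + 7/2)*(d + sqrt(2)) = d^2 + sqrt(2)*d + 7*d/2 + 7*sqrt(2)/2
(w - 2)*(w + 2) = w^2 - 4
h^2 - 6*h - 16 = (h - 8)*(h + 2)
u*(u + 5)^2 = u^3 + 10*u^2 + 25*u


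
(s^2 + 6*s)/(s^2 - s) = (s + 6)/(s - 1)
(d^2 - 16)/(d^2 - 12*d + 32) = (d + 4)/(d - 8)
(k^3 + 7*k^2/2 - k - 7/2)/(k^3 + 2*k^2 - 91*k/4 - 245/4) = 2*(k^2 - 1)/(2*k^2 - 3*k - 35)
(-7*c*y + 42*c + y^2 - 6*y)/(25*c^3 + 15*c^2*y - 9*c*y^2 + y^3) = (-7*c*y + 42*c + y^2 - 6*y)/(25*c^3 + 15*c^2*y - 9*c*y^2 + y^3)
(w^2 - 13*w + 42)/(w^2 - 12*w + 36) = (w - 7)/(w - 6)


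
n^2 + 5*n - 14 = (n - 2)*(n + 7)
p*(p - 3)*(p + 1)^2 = p^4 - p^3 - 5*p^2 - 3*p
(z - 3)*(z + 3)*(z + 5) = z^3 + 5*z^2 - 9*z - 45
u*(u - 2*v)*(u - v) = u^3 - 3*u^2*v + 2*u*v^2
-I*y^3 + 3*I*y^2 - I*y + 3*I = (y - 3)*(y - I)*(-I*y + 1)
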